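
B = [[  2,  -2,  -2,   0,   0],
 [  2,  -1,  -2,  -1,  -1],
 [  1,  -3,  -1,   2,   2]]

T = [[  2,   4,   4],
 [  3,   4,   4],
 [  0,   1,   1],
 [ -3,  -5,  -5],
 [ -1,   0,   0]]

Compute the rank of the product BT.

First compute BT:
[[ -2,  -2,  -2],
 [  5,   7,   7],
 [-15, -19, -19]]
Now row reduce the product.
R2 ← R2 + (5/2)·R1: [0, 2, 2]
R3 ← R3 − (15/2)·R1: [0, -4, -4]
R3 ← R3 + (2)·R2: [0, 0, 0]
2 nonzero rows, so rank(BT) = 2.

2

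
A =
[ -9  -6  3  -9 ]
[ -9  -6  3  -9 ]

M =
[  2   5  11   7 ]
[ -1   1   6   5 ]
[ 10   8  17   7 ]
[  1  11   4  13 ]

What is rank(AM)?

1

First compute AM:
[[  9, -126, -120, -189],
 [  9, -126, -120, -189]]
Now row reduce the product.
R2 ← R2 − R1: [0, 0, 0, 0]
1 nonzero row, so rank(AM) = 1.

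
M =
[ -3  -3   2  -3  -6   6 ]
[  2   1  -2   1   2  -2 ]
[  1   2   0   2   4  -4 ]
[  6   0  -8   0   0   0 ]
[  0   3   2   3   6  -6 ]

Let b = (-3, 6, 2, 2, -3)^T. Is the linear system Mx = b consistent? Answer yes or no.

Row reduce the augmented matrix [M | b].
R2 ← R2 + (2/3)·R1: [0, -1, -2/3, -1, -2, 2, 4]
R3 ← R3 + (1/3)·R1: [0, 1, 2/3, 1, 2, -2, 1]
R4 ← R4 + (2)·R1: [0, -6, -4, -6, -12, 12, -4]
R3 ← R3 + R2: [0, 0, 0, 0, 0, 0, 5]
R4 ← R4 − (6)·R2: [0, 0, 0, 0, 0, 0, -28]
R5 ← R5 + (3)·R2: [0, 0, 0, 0, 0, 0, 9]
R4 ← R4 + (28/5)·R3: [0, 0, 0, 0, 0, 0, 0]
R5 ← R5 − (9/5)·R3: [0, 0, 0, 0, 0, 0, 0]
The echelon form has 3 nonzero rows; the last pivot sits in the augmented column, so rank(M) = 2 but rank([M|b]) = 3.
Since the ranks differ, the system is inconsistent.

no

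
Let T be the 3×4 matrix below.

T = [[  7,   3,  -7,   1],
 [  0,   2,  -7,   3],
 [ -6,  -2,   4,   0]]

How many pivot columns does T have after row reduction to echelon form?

2

Row reduce to echelon form.
R3 ← R3 + (6/7)·R1: [0, 4/7, -2, 6/7]
R3 ← R3 − (2/7)·R2: [0, 0, 0, 0]
Echelon form has 2 nonzero rows, so rank(T) = 2.
Each nonzero row contributes one pivot column: 2 pivot columns.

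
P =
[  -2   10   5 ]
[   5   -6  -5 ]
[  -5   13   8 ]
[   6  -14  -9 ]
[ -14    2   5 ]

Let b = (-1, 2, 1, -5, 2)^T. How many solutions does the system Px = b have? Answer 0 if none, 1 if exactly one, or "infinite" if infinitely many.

0

Row reduce the augmented matrix [P | b].
R2 ← R2 + (5/2)·R1: [0, 19, 15/2, -1/2]
R3 ← R3 − (5/2)·R1: [0, -12, -9/2, 7/2]
R4 ← R4 + (3)·R1: [0, 16, 6, -8]
R5 ← R5 − (7)·R1: [0, -68, -30, 9]
R3 ← R3 + (12/19)·R2: [0, 0, 9/38, 121/38]
R4 ← R4 − (16/19)·R2: [0, 0, -6/19, -144/19]
R5 ← R5 + (68/19)·R2: [0, 0, -60/19, 137/19]
R4 ← R4 + (4/3)·R3: [0, 0, 0, -10/3]
R5 ← R5 + (40/3)·R3: [0, 0, 0, 149/3]
R5 ← R5 + (149/10)·R4: [0, 0, 0, 0]
The echelon form has 4 nonzero rows; the last pivot sits in the augmented column, so rank(P) = 3 but rank([P|b]) = 4.
Since the ranks differ, the system is inconsistent.
It has no solutions.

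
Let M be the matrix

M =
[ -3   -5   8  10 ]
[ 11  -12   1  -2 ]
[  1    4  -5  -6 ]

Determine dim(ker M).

Row reduce to echelon form.
R2 ← R2 + (11/3)·R1: [0, -91/3, 91/3, 104/3]
R3 ← R3 + (1/3)·R1: [0, 7/3, -7/3, -8/3]
R3 ← R3 + (1/13)·R2: [0, 0, 0, 0]
2 nonzero rows, so rank(M) = 2.
M has 4 columns; by rank–nullity, nullity = 4 − 2 = 2.

2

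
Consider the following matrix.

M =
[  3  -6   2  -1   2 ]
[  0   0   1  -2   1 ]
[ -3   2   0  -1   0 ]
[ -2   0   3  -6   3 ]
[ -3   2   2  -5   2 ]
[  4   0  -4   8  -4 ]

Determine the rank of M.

3

Row reduce to echelon form.
R3 ← R3 + R1: [0, -4, 2, -2, 2]
R4 ← R4 + (2/3)·R1: [0, -4, 13/3, -20/3, 13/3]
R5 ← R5 + R1: [0, -4, 4, -6, 4]
R6 ← R6 − (4/3)·R1: [0, 8, -20/3, 28/3, -20/3]
Swap R2 ↔ R3
R4 ← R4 − R2: [0, 0, 7/3, -14/3, 7/3]
R5 ← R5 − R2: [0, 0, 2, -4, 2]
R6 ← R6 + (2)·R2: [0, 0, -8/3, 16/3, -8/3]
R4 ← R4 − (7/3)·R3: [0, 0, 0, 0, 0]
R5 ← R5 − (2)·R3: [0, 0, 0, 0, 0]
R6 ← R6 + (8/3)·R3: [0, 0, 0, 0, 0]
Echelon form has 3 nonzero rows, so rank(M) = 3.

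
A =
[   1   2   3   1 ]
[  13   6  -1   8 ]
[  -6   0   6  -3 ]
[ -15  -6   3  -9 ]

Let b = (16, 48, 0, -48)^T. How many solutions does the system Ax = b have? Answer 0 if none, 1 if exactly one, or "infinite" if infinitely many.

infinite

Row reduce the augmented matrix [A | b].
R2 ← R2 − (13)·R1: [0, -20, -40, -5, -160]
R3 ← R3 + (6)·R1: [0, 12, 24, 3, 96]
R4 ← R4 + (15)·R1: [0, 24, 48, 6, 192]
R3 ← R3 + (3/5)·R2: [0, 0, 0, 0, 0]
R4 ← R4 + (6/5)·R2: [0, 0, 0, 0, 0]
The echelon form has 2 nonzero rows, and every pivot lies in the first 4 columns, so rank(A) = rank([A|b]) = 2.
The system is consistent.
rank = 2 < 4 unknowns, so there are infinitely many solutions.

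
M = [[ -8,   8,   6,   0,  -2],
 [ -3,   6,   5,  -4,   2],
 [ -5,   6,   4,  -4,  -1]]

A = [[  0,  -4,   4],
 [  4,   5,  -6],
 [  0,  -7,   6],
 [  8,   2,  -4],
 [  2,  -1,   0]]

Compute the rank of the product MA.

First compute MA:
[[ 28,  32, -44],
 [ -4,  -3,  -2],
 [-10,  15, -16]]
Now row reduce the product.
R2 ← R2 + (1/7)·R1: [0, 11/7, -58/7]
R3 ← R3 + (5/14)·R1: [0, 185/7, -222/7]
R3 ← R3 − (185/11)·R2: [0, 0, 1184/11]
3 nonzero rows, so rank(MA) = 3.

3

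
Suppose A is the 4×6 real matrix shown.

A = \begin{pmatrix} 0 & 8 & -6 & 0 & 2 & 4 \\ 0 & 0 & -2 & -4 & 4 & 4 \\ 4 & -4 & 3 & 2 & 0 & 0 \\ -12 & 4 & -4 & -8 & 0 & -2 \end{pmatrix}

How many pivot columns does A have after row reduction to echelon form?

3

Row reduce to echelon form.
Swap R1 ↔ R3
R4 ← R4 + (3)·R1: [0, -8, 5, -2, 0, -2]
Swap R2 ↔ R3
R4 ← R4 + R2: [0, 0, -1, -2, 2, 2]
R4 ← R4 − (1/2)·R3: [0, 0, 0, 0, 0, 0]
Echelon form has 3 nonzero rows, so rank(A) = 3.
Each nonzero row contributes one pivot column: 3 pivot columns.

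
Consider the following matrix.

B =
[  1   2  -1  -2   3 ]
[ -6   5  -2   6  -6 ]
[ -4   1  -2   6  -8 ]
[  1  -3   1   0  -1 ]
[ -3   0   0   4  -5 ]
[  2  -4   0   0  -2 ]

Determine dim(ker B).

2

Row reduce to echelon form.
R2 ← R2 + (6)·R1: [0, 17, -8, -6, 12]
R3 ← R3 + (4)·R1: [0, 9, -6, -2, 4]
R4 ← R4 − R1: [0, -5, 2, 2, -4]
R5 ← R5 + (3)·R1: [0, 6, -3, -2, 4]
R6 ← R6 − (2)·R1: [0, -8, 2, 4, -8]
R3 ← R3 − (9/17)·R2: [0, 0, -30/17, 20/17, -40/17]
R4 ← R4 + (5/17)·R2: [0, 0, -6/17, 4/17, -8/17]
R5 ← R5 − (6/17)·R2: [0, 0, -3/17, 2/17, -4/17]
R6 ← R6 + (8/17)·R2: [0, 0, -30/17, 20/17, -40/17]
R4 ← R4 − (1/5)·R3: [0, 0, 0, 0, 0]
R5 ← R5 − (1/10)·R3: [0, 0, 0, 0, 0]
R6 ← R6 − R3: [0, 0, 0, 0, 0]
3 nonzero rows, so rank(B) = 3.
B has 5 columns; by rank–nullity, nullity = 5 − 3 = 2.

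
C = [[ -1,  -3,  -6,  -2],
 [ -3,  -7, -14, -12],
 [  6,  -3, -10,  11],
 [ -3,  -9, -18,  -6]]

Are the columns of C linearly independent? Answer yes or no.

Row reduce C to echelon form.
R2 ← R2 − (3)·R1: [0, 2, 4, -6]
R3 ← R3 + (6)·R1: [0, -21, -46, -1]
R4 ← R4 − (3)·R1: [0, 0, 0, 0]
R3 ← R3 + (21/2)·R2: [0, 0, -4, -64]
3 pivots among 4 columns.
Only 3 < 4 pivot columns, so the columns are linearly dependent.

no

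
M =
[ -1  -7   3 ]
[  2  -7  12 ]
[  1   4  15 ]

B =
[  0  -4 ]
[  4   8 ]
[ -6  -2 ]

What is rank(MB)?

2

First compute MB:
[[-46, -58],
 [-100, -88],
 [-74,  -2]]
Now row reduce the product.
R2 ← R2 − (50/23)·R1: [0, 876/23]
R3 ← R3 − (37/23)·R1: [0, 2100/23]
R3 ← R3 − (175/73)·R2: [0, 0]
2 nonzero rows, so rank(MB) = 2.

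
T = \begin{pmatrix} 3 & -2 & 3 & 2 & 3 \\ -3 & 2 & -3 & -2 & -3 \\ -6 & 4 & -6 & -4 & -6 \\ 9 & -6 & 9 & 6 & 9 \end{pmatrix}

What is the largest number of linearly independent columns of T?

1

Row reduce to echelon form.
R2 ← R2 + R1: [0, 0, 0, 0, 0]
R3 ← R3 + (2)·R1: [0, 0, 0, 0, 0]
R4 ← R4 − (3)·R1: [0, 0, 0, 0, 0]
Echelon form has 1 nonzero row, so rank(T) = 1.
The rank gives the maximum number of linearly independent columns: 1.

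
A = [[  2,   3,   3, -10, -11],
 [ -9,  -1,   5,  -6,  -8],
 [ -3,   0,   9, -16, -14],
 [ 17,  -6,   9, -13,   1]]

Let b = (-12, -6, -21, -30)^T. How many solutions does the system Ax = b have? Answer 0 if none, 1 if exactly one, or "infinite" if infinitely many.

Row reduce the augmented matrix [A | b].
R2 ← R2 + (9/2)·R1: [0, 25/2, 37/2, -51, -115/2, -60]
R3 ← R3 + (3/2)·R1: [0, 9/2, 27/2, -31, -61/2, -39]
R4 ← R4 − (17/2)·R1: [0, -63/2, -33/2, 72, 189/2, 72]
R3 ← R3 − (9/25)·R2: [0, 0, 171/25, -316/25, -49/5, -87/5]
R4 ← R4 + (63/25)·R2: [0, 0, 753/25, -1413/25, -252/5, -396/5]
R4 ← R4 − (251/57)·R3: [0, 0, 0, -49/57, -413/57, -49/19]
The echelon form has 4 nonzero rows, and every pivot lies in the first 5 columns, so rank(A) = rank([A|b]) = 4.
The system is consistent.
rank = 4 < 5 unknowns, so there are infinitely many solutions.

infinite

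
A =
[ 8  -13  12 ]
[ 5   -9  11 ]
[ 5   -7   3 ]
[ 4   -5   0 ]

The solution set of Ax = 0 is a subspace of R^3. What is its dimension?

Row reduce to echelon form.
R2 ← R2 − (5/8)·R1: [0, -7/8, 7/2]
R3 ← R3 − (5/8)·R1: [0, 9/8, -9/2]
R4 ← R4 − (1/2)·R1: [0, 3/2, -6]
R3 ← R3 + (9/7)·R2: [0, 0, 0]
R4 ← R4 + (12/7)·R2: [0, 0, 0]
2 nonzero rows, so rank(A) = 2.
A has 3 columns; by rank–nullity, nullity = 3 − 2 = 1.

1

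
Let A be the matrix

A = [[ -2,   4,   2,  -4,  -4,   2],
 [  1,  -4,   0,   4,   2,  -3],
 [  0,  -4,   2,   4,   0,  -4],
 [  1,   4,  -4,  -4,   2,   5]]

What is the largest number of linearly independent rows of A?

Row reduce to echelon form.
R2 ← R2 + (1/2)·R1: [0, -2, 1, 2, 0, -2]
R4 ← R4 + (1/2)·R1: [0, 6, -3, -6, 0, 6]
R3 ← R3 − (2)·R2: [0, 0, 0, 0, 0, 0]
R4 ← R4 + (3)·R2: [0, 0, 0, 0, 0, 0]
Echelon form has 2 nonzero rows, so rank(A) = 2.
The rank gives the maximum number of linearly independent rows: 2.

2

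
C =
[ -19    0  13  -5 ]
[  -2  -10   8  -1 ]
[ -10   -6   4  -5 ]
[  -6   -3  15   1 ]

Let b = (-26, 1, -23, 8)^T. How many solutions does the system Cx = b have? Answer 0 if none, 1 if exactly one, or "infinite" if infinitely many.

infinite

Row reduce the augmented matrix [C | b].
R2 ← R2 − (2/19)·R1: [0, -10, 126/19, -9/19, 71/19]
R3 ← R3 − (10/19)·R1: [0, -6, -54/19, -45/19, -177/19]
R4 ← R4 − (6/19)·R1: [0, -3, 207/19, 49/19, 308/19]
R3 ← R3 − (3/5)·R2: [0, 0, -648/95, -198/95, -1098/95]
R4 ← R4 − (3/10)·R2: [0, 0, 846/95, 517/190, 2867/190]
R4 ← R4 + (47/36)·R3: [0, 0, 0, 0, 0]
The echelon form has 3 nonzero rows, and every pivot lies in the first 4 columns, so rank(C) = rank([C|b]) = 3.
The system is consistent.
rank = 3 < 4 unknowns, so there are infinitely many solutions.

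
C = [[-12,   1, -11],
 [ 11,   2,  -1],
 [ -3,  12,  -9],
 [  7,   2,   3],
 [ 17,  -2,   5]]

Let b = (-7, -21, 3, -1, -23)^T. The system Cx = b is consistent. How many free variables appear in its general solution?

0

Row reduce the augmented matrix [C | b].
R2 ← R2 + (11/12)·R1: [0, 35/12, -133/12, -329/12]
R3 ← R3 − (1/4)·R1: [0, 47/4, -25/4, 19/4]
R4 ← R4 + (7/12)·R1: [0, 31/12, -41/12, -61/12]
R5 ← R5 + (17/12)·R1: [0, -7/12, -127/12, -395/12]
R3 ← R3 − (141/35)·R2: [0, 0, 192/5, 576/5]
R4 ← R4 − (31/35)·R2: [0, 0, 32/5, 96/5]
R5 ← R5 + (1/5)·R2: [0, 0, -64/5, -192/5]
R4 ← R4 − (1/6)·R3: [0, 0, 0, 0]
R5 ← R5 + (1/3)·R3: [0, 0, 0, 0]
The echelon form has 3 nonzero rows, and every pivot lies in the first 3 columns, so rank(C) = rank([C|b]) = 3.
The system is consistent.
Free variables = (unknowns) − (rank) = 3 − 3 = 0.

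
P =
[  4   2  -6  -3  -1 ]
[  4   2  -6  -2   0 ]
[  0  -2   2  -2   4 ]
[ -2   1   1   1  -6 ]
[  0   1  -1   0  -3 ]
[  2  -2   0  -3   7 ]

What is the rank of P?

Row reduce to echelon form.
R2 ← R2 − R1: [0, 0, 0, 1, 1]
R4 ← R4 + (1/2)·R1: [0, 2, -2, -1/2, -13/2]
R6 ← R6 − (1/2)·R1: [0, -3, 3, -3/2, 15/2]
Swap R2 ↔ R3
R4 ← R4 + R2: [0, 0, 0, -5/2, -5/2]
R5 ← R5 + (1/2)·R2: [0, 0, 0, -1, -1]
R6 ← R6 − (3/2)·R2: [0, 0, 0, 3/2, 3/2]
R4 ← R4 + (5/2)·R3: [0, 0, 0, 0, 0]
R5 ← R5 + R3: [0, 0, 0, 0, 0]
R6 ← R6 − (3/2)·R3: [0, 0, 0, 0, 0]
Echelon form has 3 nonzero rows, so rank(P) = 3.

3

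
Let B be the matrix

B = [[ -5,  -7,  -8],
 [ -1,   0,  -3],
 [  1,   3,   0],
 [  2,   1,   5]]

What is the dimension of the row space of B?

Row reduce to echelon form.
R2 ← R2 − (1/5)·R1: [0, 7/5, -7/5]
R3 ← R3 + (1/5)·R1: [0, 8/5, -8/5]
R4 ← R4 + (2/5)·R1: [0, -9/5, 9/5]
R3 ← R3 − (8/7)·R2: [0, 0, 0]
R4 ← R4 + (9/7)·R2: [0, 0, 0]
Echelon form has 2 nonzero rows, so rank(B) = 2.
The row space has dimension equal to the rank: 2.

2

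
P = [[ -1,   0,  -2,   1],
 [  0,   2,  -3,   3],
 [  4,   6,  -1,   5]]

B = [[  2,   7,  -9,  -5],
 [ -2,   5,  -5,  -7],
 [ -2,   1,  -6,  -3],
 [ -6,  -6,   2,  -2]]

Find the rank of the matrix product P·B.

First compute PB:
[[ -4, -15,  23,   9],
 [-16, -11,  14, -11],
 [-32,  27, -50, -69]]
Now row reduce the product.
R2 ← R2 − (4)·R1: [0, 49, -78, -47]
R3 ← R3 − (8)·R1: [0, 147, -234, -141]
R3 ← R3 − (3)·R2: [0, 0, 0, 0]
2 nonzero rows, so rank(PB) = 2.

2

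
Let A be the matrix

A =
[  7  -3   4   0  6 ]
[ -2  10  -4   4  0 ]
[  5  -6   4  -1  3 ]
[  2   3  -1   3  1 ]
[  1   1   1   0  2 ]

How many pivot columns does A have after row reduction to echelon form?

4

Row reduce to echelon form.
R2 ← R2 + (2/7)·R1: [0, 64/7, -20/7, 4, 12/7]
R3 ← R3 − (5/7)·R1: [0, -27/7, 8/7, -1, -9/7]
R4 ← R4 − (2/7)·R1: [0, 27/7, -15/7, 3, -5/7]
R5 ← R5 − (1/7)·R1: [0, 10/7, 3/7, 0, 8/7]
R3 ← R3 + (27/64)·R2: [0, 0, -1/16, 11/16, -9/16]
R4 ← R4 − (27/64)·R2: [0, 0, -15/16, 21/16, -23/16]
R5 ← R5 − (5/32)·R2: [0, 0, 7/8, -5/8, 7/8]
R4 ← R4 − (15)·R3: [0, 0, 0, -9, 7]
R5 ← R5 + (14)·R3: [0, 0, 0, 9, -7]
R5 ← R5 + R4: [0, 0, 0, 0, 0]
Echelon form has 4 nonzero rows, so rank(A) = 4.
Each nonzero row contributes one pivot column: 4 pivot columns.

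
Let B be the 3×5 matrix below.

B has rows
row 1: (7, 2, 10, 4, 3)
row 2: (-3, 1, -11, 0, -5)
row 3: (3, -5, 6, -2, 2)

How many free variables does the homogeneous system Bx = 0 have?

2

Row reduce to echelon form.
R2 ← R2 + (3/7)·R1: [0, 13/7, -47/7, 12/7, -26/7]
R3 ← R3 − (3/7)·R1: [0, -41/7, 12/7, -26/7, 5/7]
R3 ← R3 + (41/13)·R2: [0, 0, -253/13, 22/13, -11]
3 nonzero rows, so rank(B) = 3.
B has 5 columns; by rank–nullity, nullity = 5 − 3 = 2.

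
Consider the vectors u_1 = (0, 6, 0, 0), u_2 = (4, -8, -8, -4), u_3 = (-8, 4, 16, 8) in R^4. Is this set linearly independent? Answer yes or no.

no

Form the matrix with these vectors as rows and row reduce.
Swap R1 ↔ R2
R3 ← R3 + (2)·R1: [0, -12, 0, 0]
R3 ← R3 + (2)·R2: [0, 0, 0, 0]
2 nonzero rows, so the 3 vectors span a space of dimension 2.
Since 2 < 3, the vectors are linearly dependent.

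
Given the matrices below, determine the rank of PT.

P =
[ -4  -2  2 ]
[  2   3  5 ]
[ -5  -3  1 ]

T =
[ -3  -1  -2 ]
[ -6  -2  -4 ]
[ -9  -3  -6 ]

1

First compute PT:
[[  6,   2,   4],
 [-69, -23, -46],
 [ 24,   8,  16]]
Now row reduce the product.
R2 ← R2 + (23/2)·R1: [0, 0, 0]
R3 ← R3 − (4)·R1: [0, 0, 0]
1 nonzero row, so rank(PT) = 1.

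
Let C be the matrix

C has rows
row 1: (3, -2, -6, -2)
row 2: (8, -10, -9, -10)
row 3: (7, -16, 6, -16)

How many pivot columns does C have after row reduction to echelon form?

Row reduce to echelon form.
R2 ← R2 − (8/3)·R1: [0, -14/3, 7, -14/3]
R3 ← R3 − (7/3)·R1: [0, -34/3, 20, -34/3]
R3 ← R3 − (17/7)·R2: [0, 0, 3, 0]
Echelon form has 3 nonzero rows, so rank(C) = 3.
Each nonzero row contributes one pivot column: 3 pivot columns.

3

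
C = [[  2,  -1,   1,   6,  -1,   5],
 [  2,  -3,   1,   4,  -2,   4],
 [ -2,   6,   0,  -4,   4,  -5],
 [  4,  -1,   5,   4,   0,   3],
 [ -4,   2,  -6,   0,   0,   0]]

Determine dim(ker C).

3

Row reduce to echelon form.
R2 ← R2 − R1: [0, -2, 0, -2, -1, -1]
R3 ← R3 + R1: [0, 5, 1, 2, 3, 0]
R4 ← R4 − (2)·R1: [0, 1, 3, -8, 2, -7]
R5 ← R5 + (2)·R1: [0, 0, -4, 12, -2, 10]
R3 ← R3 + (5/2)·R2: [0, 0, 1, -3, 1/2, -5/2]
R4 ← R4 + (1/2)·R2: [0, 0, 3, -9, 3/2, -15/2]
R4 ← R4 − (3)·R3: [0, 0, 0, 0, 0, 0]
R5 ← R5 + (4)·R3: [0, 0, 0, 0, 0, 0]
3 nonzero rows, so rank(C) = 3.
C has 6 columns; by rank–nullity, nullity = 6 − 3 = 3.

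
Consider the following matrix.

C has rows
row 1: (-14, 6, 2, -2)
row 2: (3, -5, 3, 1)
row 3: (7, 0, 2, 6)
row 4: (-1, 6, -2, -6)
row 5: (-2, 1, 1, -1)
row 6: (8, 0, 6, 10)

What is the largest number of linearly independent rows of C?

Row reduce to echelon form.
R2 ← R2 + (3/14)·R1: [0, -26/7, 24/7, 4/7]
R3 ← R3 + (1/2)·R1: [0, 3, 3, 5]
R4 ← R4 − (1/14)·R1: [0, 39/7, -15/7, -41/7]
R5 ← R5 − (1/7)·R1: [0, 1/7, 5/7, -5/7]
R6 ← R6 + (4/7)·R1: [0, 24/7, 50/7, 62/7]
R3 ← R3 + (21/26)·R2: [0, 0, 75/13, 71/13]
R4 ← R4 + (3/2)·R2: [0, 0, 3, -5]
R5 ← R5 + (1/26)·R2: [0, 0, 11/13, -9/13]
R6 ← R6 + (12/13)·R2: [0, 0, 134/13, 122/13]
R4 ← R4 − (13/25)·R3: [0, 0, 0, -196/25]
R5 ← R5 − (11/75)·R3: [0, 0, 0, -112/75]
R6 ← R6 − (134/75)·R3: [0, 0, 0, -28/75]
R5 ← R5 − (4/21)·R4: [0, 0, 0, 0]
R6 ← R6 − (1/21)·R4: [0, 0, 0, 0]
Echelon form has 4 nonzero rows, so rank(C) = 4.
The rank gives the maximum number of linearly independent rows: 4.

4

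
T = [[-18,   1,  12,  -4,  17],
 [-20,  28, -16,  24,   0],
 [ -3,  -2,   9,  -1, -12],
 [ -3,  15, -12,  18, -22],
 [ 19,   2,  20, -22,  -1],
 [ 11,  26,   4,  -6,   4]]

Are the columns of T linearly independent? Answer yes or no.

Row reduce T to echelon form.
R2 ← R2 − (10/9)·R1: [0, 242/9, -88/3, 256/9, -170/9]
R3 ← R3 − (1/6)·R1: [0, -13/6, 7, -1/3, -89/6]
R4 ← R4 − (1/6)·R1: [0, 89/6, -14, 56/3, -149/6]
R5 ← R5 + (19/18)·R1: [0, 55/18, 98/3, -236/9, 305/18]
R6 ← R6 + (11/18)·R1: [0, 479/18, 34/3, -76/9, 259/18]
R3 ← R3 + (39/484)·R2: [0, 0, 51/11, 237/121, -1979/121]
R4 ← R4 − (267/484)·R2: [0, 0, 24/11, 360/121, -1744/121]
R5 ← R5 − (5/44)·R2: [0, 0, 36, -324/11, 210/11]
R6 ← R6 − (479/484)·R2: [0, 0, 444/11, -4428/121, 4003/121]
R4 ← R4 − (8/17)·R3: [0, 0, 0, 384/187, -1256/187]
R5 ← R5 − (132/17)·R3: [0, 0, 0, -8352/187, 27318/187]
R6 ← R6 − (148/17)·R3: [0, 0, 0, -912/17, 2983/17]
R5 ← R5 + (87/4)·R4: [0, 0, 0, 0, 0]
R6 ← R6 + (209/8)·R4: [0, 0, 0, 0, 0]
4 pivots among 5 columns.
Only 4 < 5 pivot columns, so the columns are linearly dependent.

no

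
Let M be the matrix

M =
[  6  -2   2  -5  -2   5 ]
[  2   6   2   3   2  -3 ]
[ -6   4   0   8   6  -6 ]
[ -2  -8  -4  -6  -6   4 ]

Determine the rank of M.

Row reduce to echelon form.
R2 ← R2 − (1/3)·R1: [0, 20/3, 4/3, 14/3, 8/3, -14/3]
R3 ← R3 + R1: [0, 2, 2, 3, 4, -1]
R4 ← R4 + (1/3)·R1: [0, -26/3, -10/3, -23/3, -20/3, 17/3]
R3 ← R3 − (3/10)·R2: [0, 0, 8/5, 8/5, 16/5, 2/5]
R4 ← R4 + (13/10)·R2: [0, 0, -8/5, -8/5, -16/5, -2/5]
R4 ← R4 + R3: [0, 0, 0, 0, 0, 0]
Echelon form has 3 nonzero rows, so rank(M) = 3.

3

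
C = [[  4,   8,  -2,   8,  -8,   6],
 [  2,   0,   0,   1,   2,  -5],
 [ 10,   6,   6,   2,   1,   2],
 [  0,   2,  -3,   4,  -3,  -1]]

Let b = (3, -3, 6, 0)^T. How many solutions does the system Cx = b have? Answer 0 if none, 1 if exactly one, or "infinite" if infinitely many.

Row reduce the augmented matrix [C | b].
R2 ← R2 − (1/2)·R1: [0, -4, 1, -3, 6, -8, -9/2]
R3 ← R3 − (5/2)·R1: [0, -14, 11, -18, 21, -13, -3/2]
R3 ← R3 − (7/2)·R2: [0, 0, 15/2, -15/2, 0, 15, 57/4]
R4 ← R4 + (1/2)·R2: [0, 0, -5/2, 5/2, 0, -5, -9/4]
R4 ← R4 + (1/3)·R3: [0, 0, 0, 0, 0, 0, 5/2]
The echelon form has 4 nonzero rows; the last pivot sits in the augmented column, so rank(C) = 3 but rank([C|b]) = 4.
Since the ranks differ, the system is inconsistent.
It has no solutions.

0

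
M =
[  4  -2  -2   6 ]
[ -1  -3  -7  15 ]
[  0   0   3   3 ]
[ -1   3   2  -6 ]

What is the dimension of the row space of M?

4

Row reduce to echelon form.
R2 ← R2 + (1/4)·R1: [0, -7/2, -15/2, 33/2]
R4 ← R4 + (1/4)·R1: [0, 5/2, 3/2, -9/2]
R4 ← R4 + (5/7)·R2: [0, 0, -27/7, 51/7]
R4 ← R4 + (9/7)·R3: [0, 0, 0, 78/7]
Echelon form has 4 nonzero rows, so rank(M) = 4.
The row space has dimension equal to the rank: 4.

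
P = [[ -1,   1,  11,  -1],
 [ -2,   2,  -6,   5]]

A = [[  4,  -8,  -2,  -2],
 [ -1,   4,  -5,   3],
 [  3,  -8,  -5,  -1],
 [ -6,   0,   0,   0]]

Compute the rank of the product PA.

2

First compute PA:
[[ 34, -76, -58,  -6],
 [-58,  72,  24,  16]]
Now row reduce the product.
R2 ← R2 + (29/17)·R1: [0, -980/17, -1274/17, 98/17]
2 nonzero rows, so rank(PA) = 2.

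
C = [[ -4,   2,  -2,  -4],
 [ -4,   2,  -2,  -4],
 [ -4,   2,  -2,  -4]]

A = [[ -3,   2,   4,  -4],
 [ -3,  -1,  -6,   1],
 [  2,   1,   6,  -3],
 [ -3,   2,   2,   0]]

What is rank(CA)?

First compute CA:
[[ 14, -20, -48,  24],
 [ 14, -20, -48,  24],
 [ 14, -20, -48,  24]]
Now row reduce the product.
R2 ← R2 − R1: [0, 0, 0, 0]
R3 ← R3 − R1: [0, 0, 0, 0]
1 nonzero row, so rank(CA) = 1.

1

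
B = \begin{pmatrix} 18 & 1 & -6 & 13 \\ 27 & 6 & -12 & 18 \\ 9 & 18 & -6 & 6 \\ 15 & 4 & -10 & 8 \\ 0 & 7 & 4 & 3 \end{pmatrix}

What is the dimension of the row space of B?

Row reduce to echelon form.
R2 ← R2 − (3/2)·R1: [0, 9/2, -3, -3/2]
R3 ← R3 − (1/2)·R1: [0, 35/2, -3, -1/2]
R4 ← R4 − (5/6)·R1: [0, 19/6, -5, -17/6]
R3 ← R3 − (35/9)·R2: [0, 0, 26/3, 16/3]
R4 ← R4 − (19/27)·R2: [0, 0, -26/9, -16/9]
R5 ← R5 − (14/9)·R2: [0, 0, 26/3, 16/3]
R4 ← R4 + (1/3)·R3: [0, 0, 0, 0]
R5 ← R5 − R3: [0, 0, 0, 0]
Echelon form has 3 nonzero rows, so rank(B) = 3.
The row space has dimension equal to the rank: 3.

3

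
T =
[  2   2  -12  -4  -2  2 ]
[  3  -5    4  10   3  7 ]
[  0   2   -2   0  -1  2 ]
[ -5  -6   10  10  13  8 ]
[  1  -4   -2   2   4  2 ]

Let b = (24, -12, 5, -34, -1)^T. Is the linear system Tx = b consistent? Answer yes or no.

Row reduce the augmented matrix [T | b].
R2 ← R2 − (3/2)·R1: [0, -8, 22, 16, 6, 4, -48]
R4 ← R4 + (5/2)·R1: [0, -1, -20, 0, 8, 13, 26]
R5 ← R5 − (1/2)·R1: [0, -5, 4, 4, 5, 1, -13]
R3 ← R3 + (1/4)·R2: [0, 0, 7/2, 4, 1/2, 3, -7]
R4 ← R4 − (1/8)·R2: [0, 0, -91/4, -2, 29/4, 25/2, 32]
R5 ← R5 − (5/8)·R2: [0, 0, -39/4, -6, 5/4, -3/2, 17]
R4 ← R4 + (13/2)·R3: [0, 0, 0, 24, 21/2, 32, -27/2]
R5 ← R5 + (39/14)·R3: [0, 0, 0, 36/7, 37/14, 48/7, -5/2]
R5 ← R5 − (3/14)·R4: [0, 0, 0, 0, 11/28, 0, 11/28]
The echelon form has 5 nonzero rows, and every pivot lies in the first 6 columns, so rank(T) = rank([T|b]) = 5.
The system is consistent.

yes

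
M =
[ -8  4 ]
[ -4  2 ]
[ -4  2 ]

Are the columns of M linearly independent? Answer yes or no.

no

Row reduce M to echelon form.
R2 ← R2 − (1/2)·R1: [0, 0]
R3 ← R3 − (1/2)·R1: [0, 0]
1 pivot among 2 columns.
Only 1 < 2 pivot columns, so the columns are linearly dependent.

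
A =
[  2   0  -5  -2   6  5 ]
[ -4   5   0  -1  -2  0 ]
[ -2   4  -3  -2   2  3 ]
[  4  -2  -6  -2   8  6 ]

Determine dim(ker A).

Row reduce to echelon form.
R2 ← R2 + (2)·R1: [0, 5, -10, -5, 10, 10]
R3 ← R3 + R1: [0, 4, -8, -4, 8, 8]
R4 ← R4 − (2)·R1: [0, -2, 4, 2, -4, -4]
R3 ← R3 − (4/5)·R2: [0, 0, 0, 0, 0, 0]
R4 ← R4 + (2/5)·R2: [0, 0, 0, 0, 0, 0]
2 nonzero rows, so rank(A) = 2.
A has 6 columns; by rank–nullity, nullity = 6 − 2 = 4.

4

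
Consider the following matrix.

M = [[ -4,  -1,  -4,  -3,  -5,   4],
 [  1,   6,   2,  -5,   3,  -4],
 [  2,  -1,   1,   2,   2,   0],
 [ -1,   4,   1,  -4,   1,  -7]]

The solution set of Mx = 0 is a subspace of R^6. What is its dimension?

2

Row reduce to echelon form.
R2 ← R2 + (1/4)·R1: [0, 23/4, 1, -23/4, 7/4, -3]
R3 ← R3 + (1/2)·R1: [0, -3/2, -1, 1/2, -1/2, 2]
R4 ← R4 − (1/4)·R1: [0, 17/4, 2, -13/4, 9/4, -8]
R3 ← R3 + (6/23)·R2: [0, 0, -17/23, -1, -1/23, 28/23]
R4 ← R4 − (17/23)·R2: [0, 0, 29/23, 1, 22/23, -133/23]
R4 ← R4 + (29/17)·R3: [0, 0, 0, -12/17, 15/17, -63/17]
4 nonzero rows, so rank(M) = 4.
M has 6 columns; by rank–nullity, nullity = 6 − 4 = 2.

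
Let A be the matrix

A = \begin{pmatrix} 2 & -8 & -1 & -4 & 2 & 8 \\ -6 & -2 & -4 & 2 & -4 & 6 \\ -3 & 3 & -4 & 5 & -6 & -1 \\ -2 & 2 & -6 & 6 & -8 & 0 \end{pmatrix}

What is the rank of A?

3

Row reduce to echelon form.
R2 ← R2 + (3)·R1: [0, -26, -7, -10, 2, 30]
R3 ← R3 + (3/2)·R1: [0, -9, -11/2, -1, -3, 11]
R4 ← R4 + R1: [0, -6, -7, 2, -6, 8]
R3 ← R3 − (9/26)·R2: [0, 0, -40/13, 32/13, -48/13, 8/13]
R4 ← R4 − (3/13)·R2: [0, 0, -70/13, 56/13, -84/13, 14/13]
R4 ← R4 − (7/4)·R3: [0, 0, 0, 0, 0, 0]
Echelon form has 3 nonzero rows, so rank(A) = 3.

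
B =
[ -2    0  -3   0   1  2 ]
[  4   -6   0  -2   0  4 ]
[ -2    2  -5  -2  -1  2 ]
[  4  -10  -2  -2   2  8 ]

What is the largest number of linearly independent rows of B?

3

Row reduce to echelon form.
R2 ← R2 + (2)·R1: [0, -6, -6, -2, 2, 8]
R3 ← R3 − R1: [0, 2, -2, -2, -2, 0]
R4 ← R4 + (2)·R1: [0, -10, -8, -2, 4, 12]
R3 ← R3 + (1/3)·R2: [0, 0, -4, -8/3, -4/3, 8/3]
R4 ← R4 − (5/3)·R2: [0, 0, 2, 4/3, 2/3, -4/3]
R4 ← R4 + (1/2)·R3: [0, 0, 0, 0, 0, 0]
Echelon form has 3 nonzero rows, so rank(B) = 3.
The rank gives the maximum number of linearly independent rows: 3.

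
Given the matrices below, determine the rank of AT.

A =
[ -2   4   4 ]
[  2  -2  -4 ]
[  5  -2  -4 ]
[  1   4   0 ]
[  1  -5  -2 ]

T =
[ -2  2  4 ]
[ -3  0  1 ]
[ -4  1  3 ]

First compute AT:
[[-24,   0,   8],
 [ 18,   0,  -6],
 [ 12,   6,   6],
 [-14,   2,   8],
 [ 21,   0,  -7]]
Now row reduce the product.
R2 ← R2 + (3/4)·R1: [0, 0, 0]
R3 ← R3 + (1/2)·R1: [0, 6, 10]
R4 ← R4 − (7/12)·R1: [0, 2, 10/3]
R5 ← R5 + (7/8)·R1: [0, 0, 0]
Swap R2 ↔ R3
R4 ← R4 − (1/3)·R2: [0, 0, 0]
2 nonzero rows, so rank(AT) = 2.

2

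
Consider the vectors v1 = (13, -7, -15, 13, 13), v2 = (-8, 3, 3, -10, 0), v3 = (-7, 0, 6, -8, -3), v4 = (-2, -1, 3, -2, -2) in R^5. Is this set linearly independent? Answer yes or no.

no

Form the matrix with these vectors as rows and row reduce.
R2 ← R2 + (8/13)·R1: [0, -17/13, -81/13, -2, 8]
R3 ← R3 + (7/13)·R1: [0, -49/13, -27/13, -1, 4]
R4 ← R4 + (2/13)·R1: [0, -27/13, 9/13, 0, 0]
R3 ← R3 − (49/17)·R2: [0, 0, 270/17, 81/17, -324/17]
R4 ← R4 − (27/17)·R2: [0, 0, 180/17, 54/17, -216/17]
R4 ← R4 − (2/3)·R3: [0, 0, 0, 0, 0]
3 nonzero rows, so the 4 vectors span a space of dimension 3.
Since 3 < 4, the vectors are linearly dependent.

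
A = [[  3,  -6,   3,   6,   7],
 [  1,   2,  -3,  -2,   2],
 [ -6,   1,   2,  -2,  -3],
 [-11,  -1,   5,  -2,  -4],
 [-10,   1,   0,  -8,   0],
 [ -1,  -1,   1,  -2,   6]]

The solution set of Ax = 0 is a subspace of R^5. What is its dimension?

0

Row reduce to echelon form.
R2 ← R2 − (1/3)·R1: [0, 4, -4, -4, -1/3]
R3 ← R3 + (2)·R1: [0, -11, 8, 10, 11]
R4 ← R4 + (11/3)·R1: [0, -23, 16, 20, 65/3]
R5 ← R5 + (10/3)·R1: [0, -19, 10, 12, 70/3]
R6 ← R6 + (1/3)·R1: [0, -3, 2, 0, 25/3]
R3 ← R3 + (11/4)·R2: [0, 0, -3, -1, 121/12]
R4 ← R4 + (23/4)·R2: [0, 0, -7, -3, 79/4]
R5 ← R5 + (19/4)·R2: [0, 0, -9, -7, 87/4]
R6 ← R6 + (3/4)·R2: [0, 0, -1, -3, 97/12]
R4 ← R4 − (7/3)·R3: [0, 0, 0, -2/3, -34/9]
R5 ← R5 − (3)·R3: [0, 0, 0, -4, -17/2]
R6 ← R6 − (1/3)·R3: [0, 0, 0, -8/3, 85/18]
R5 ← R5 − (6)·R4: [0, 0, 0, 0, 85/6]
R6 ← R6 − (4)·R4: [0, 0, 0, 0, 119/6]
R6 ← R6 − (7/5)·R5: [0, 0, 0, 0, 0]
5 nonzero rows, so rank(A) = 5.
A has 5 columns; by rank–nullity, nullity = 5 − 5 = 0.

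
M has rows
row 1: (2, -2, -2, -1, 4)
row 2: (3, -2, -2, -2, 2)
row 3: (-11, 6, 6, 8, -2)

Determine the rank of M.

Row reduce to echelon form.
R2 ← R2 − (3/2)·R1: [0, 1, 1, -1/2, -4]
R3 ← R3 + (11/2)·R1: [0, -5, -5, 5/2, 20]
R3 ← R3 + (5)·R2: [0, 0, 0, 0, 0]
Echelon form has 2 nonzero rows, so rank(M) = 2.

2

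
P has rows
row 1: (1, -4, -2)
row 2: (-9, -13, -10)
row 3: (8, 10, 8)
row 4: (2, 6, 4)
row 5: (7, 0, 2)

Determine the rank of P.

2

Row reduce to echelon form.
R2 ← R2 + (9)·R1: [0, -49, -28]
R3 ← R3 − (8)·R1: [0, 42, 24]
R4 ← R4 − (2)·R1: [0, 14, 8]
R5 ← R5 − (7)·R1: [0, 28, 16]
R3 ← R3 + (6/7)·R2: [0, 0, 0]
R4 ← R4 + (2/7)·R2: [0, 0, 0]
R5 ← R5 + (4/7)·R2: [0, 0, 0]
Echelon form has 2 nonzero rows, so rank(P) = 2.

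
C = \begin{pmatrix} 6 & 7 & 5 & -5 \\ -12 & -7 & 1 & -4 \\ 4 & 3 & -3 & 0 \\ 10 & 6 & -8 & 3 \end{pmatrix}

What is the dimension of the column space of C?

Row reduce to echelon form.
R2 ← R2 + (2)·R1: [0, 7, 11, -14]
R3 ← R3 − (2/3)·R1: [0, -5/3, -19/3, 10/3]
R4 ← R4 − (5/3)·R1: [0, -17/3, -49/3, 34/3]
R3 ← R3 + (5/21)·R2: [0, 0, -26/7, 0]
R4 ← R4 + (17/21)·R2: [0, 0, -52/7, 0]
R4 ← R4 − (2)·R3: [0, 0, 0, 0]
Echelon form has 3 nonzero rows, so rank(C) = 3.
The column space has dimension equal to the rank: 3.

3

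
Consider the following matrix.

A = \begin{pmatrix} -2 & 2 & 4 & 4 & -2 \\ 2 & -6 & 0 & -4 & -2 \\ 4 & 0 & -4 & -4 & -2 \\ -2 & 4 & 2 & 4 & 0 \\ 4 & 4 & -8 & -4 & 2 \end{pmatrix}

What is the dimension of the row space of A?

Row reduce to echelon form.
R2 ← R2 + R1: [0, -4, 4, 0, -4]
R3 ← R3 + (2)·R1: [0, 4, 4, 4, -6]
R4 ← R4 − R1: [0, 2, -2, 0, 2]
R5 ← R5 + (2)·R1: [0, 8, 0, 4, -2]
R3 ← R3 + R2: [0, 0, 8, 4, -10]
R4 ← R4 + (1/2)·R2: [0, 0, 0, 0, 0]
R5 ← R5 + (2)·R2: [0, 0, 8, 4, -10]
R5 ← R5 − R3: [0, 0, 0, 0, 0]
Echelon form has 3 nonzero rows, so rank(A) = 3.
The row space has dimension equal to the rank: 3.

3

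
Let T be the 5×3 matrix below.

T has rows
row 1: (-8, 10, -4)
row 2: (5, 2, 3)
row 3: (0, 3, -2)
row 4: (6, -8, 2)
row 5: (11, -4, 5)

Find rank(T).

3

Row reduce to echelon form.
R2 ← R2 + (5/8)·R1: [0, 33/4, 1/2]
R4 ← R4 + (3/4)·R1: [0, -1/2, -1]
R5 ← R5 + (11/8)·R1: [0, 39/4, -1/2]
R3 ← R3 − (4/11)·R2: [0, 0, -24/11]
R4 ← R4 + (2/33)·R2: [0, 0, -32/33]
R5 ← R5 − (13/11)·R2: [0, 0, -12/11]
R4 ← R4 − (4/9)·R3: [0, 0, 0]
R5 ← R5 − (1/2)·R3: [0, 0, 0]
Echelon form has 3 nonzero rows, so rank(T) = 3.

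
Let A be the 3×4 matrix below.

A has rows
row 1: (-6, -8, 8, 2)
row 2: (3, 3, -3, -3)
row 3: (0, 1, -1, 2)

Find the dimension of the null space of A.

Row reduce to echelon form.
R2 ← R2 + (1/2)·R1: [0, -1, 1, -2]
R3 ← R3 + R2: [0, 0, 0, 0]
2 nonzero rows, so rank(A) = 2.
A has 4 columns; by rank–nullity, nullity = 4 − 2 = 2.

2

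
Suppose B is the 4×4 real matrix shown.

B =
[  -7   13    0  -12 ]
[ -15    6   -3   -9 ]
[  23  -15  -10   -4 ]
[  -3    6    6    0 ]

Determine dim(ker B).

Row reduce to echelon form.
R2 ← R2 − (15/7)·R1: [0, -153/7, -3, 117/7]
R3 ← R3 + (23/7)·R1: [0, 194/7, -10, -304/7]
R4 ← R4 − (3/7)·R1: [0, 3/7, 6, 36/7]
R3 ← R3 + (194/153)·R2: [0, 0, -704/51, -378/17]
R4 ← R4 + (1/51)·R2: [0, 0, 101/17, 93/17]
R4 ← R4 + (303/704)·R3: [0, 0, 0, -1443/352]
4 nonzero rows, so rank(B) = 4.
B has 4 columns; by rank–nullity, nullity = 4 − 4 = 0.

0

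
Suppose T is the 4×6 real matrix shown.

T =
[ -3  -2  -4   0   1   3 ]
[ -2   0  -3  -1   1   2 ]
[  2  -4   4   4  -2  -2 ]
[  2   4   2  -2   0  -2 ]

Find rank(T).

2

Row reduce to echelon form.
R2 ← R2 − (2/3)·R1: [0, 4/3, -1/3, -1, 1/3, 0]
R3 ← R3 + (2/3)·R1: [0, -16/3, 4/3, 4, -4/3, 0]
R4 ← R4 + (2/3)·R1: [0, 8/3, -2/3, -2, 2/3, 0]
R3 ← R3 + (4)·R2: [0, 0, 0, 0, 0, 0]
R4 ← R4 − (2)·R2: [0, 0, 0, 0, 0, 0]
Echelon form has 2 nonzero rows, so rank(T) = 2.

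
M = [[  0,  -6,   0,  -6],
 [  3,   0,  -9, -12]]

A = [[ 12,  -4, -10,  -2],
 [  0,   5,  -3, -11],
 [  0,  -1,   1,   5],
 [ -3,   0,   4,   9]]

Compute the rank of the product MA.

2

First compute MA:
[[ 18, -30,  -6,  12],
 [ 72,  -3, -87, -159]]
Now row reduce the product.
R2 ← R2 − (4)·R1: [0, 117, -63, -207]
2 nonzero rows, so rank(MA) = 2.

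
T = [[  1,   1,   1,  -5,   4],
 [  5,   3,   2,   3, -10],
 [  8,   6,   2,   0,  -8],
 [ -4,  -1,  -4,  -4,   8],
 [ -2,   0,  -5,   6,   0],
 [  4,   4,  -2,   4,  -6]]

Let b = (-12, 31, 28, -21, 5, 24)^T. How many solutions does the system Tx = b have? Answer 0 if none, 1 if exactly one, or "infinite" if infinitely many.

Row reduce the augmented matrix [T | b].
R2 ← R2 − (5)·R1: [0, -2, -3, 28, -30, 91]
R3 ← R3 − (8)·R1: [0, -2, -6, 40, -40, 124]
R4 ← R4 + (4)·R1: [0, 3, 0, -24, 24, -69]
R5 ← R5 + (2)·R1: [0, 2, -3, -4, 8, -19]
R6 ← R6 − (4)·R1: [0, 0, -6, 24, -22, 72]
R3 ← R3 − R2: [0, 0, -3, 12, -10, 33]
R4 ← R4 + (3/2)·R2: [0, 0, -9/2, 18, -21, 135/2]
R5 ← R5 + R2: [0, 0, -6, 24, -22, 72]
R4 ← R4 − (3/2)·R3: [0, 0, 0, 0, -6, 18]
R5 ← R5 − (2)·R3: [0, 0, 0, 0, -2, 6]
R6 ← R6 − (2)·R3: [0, 0, 0, 0, -2, 6]
R5 ← R5 − (1/3)·R4: [0, 0, 0, 0, 0, 0]
R6 ← R6 − (1/3)·R4: [0, 0, 0, 0, 0, 0]
The echelon form has 4 nonzero rows, and every pivot lies in the first 5 columns, so rank(T) = rank([T|b]) = 4.
The system is consistent.
rank = 4 < 5 unknowns, so there are infinitely many solutions.

infinite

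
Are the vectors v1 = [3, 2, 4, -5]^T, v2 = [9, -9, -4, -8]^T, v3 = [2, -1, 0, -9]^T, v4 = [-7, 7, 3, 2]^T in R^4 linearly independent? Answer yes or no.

no

Form the matrix with these vectors as rows and row reduce.
R2 ← R2 − (3)·R1: [0, -15, -16, 7]
R3 ← R3 − (2/3)·R1: [0, -7/3, -8/3, -17/3]
R4 ← R4 + (7/3)·R1: [0, 35/3, 37/3, -29/3]
R3 ← R3 − (7/45)·R2: [0, 0, -8/45, -304/45]
R4 ← R4 + (7/9)·R2: [0, 0, -1/9, -38/9]
R4 ← R4 − (5/8)·R3: [0, 0, 0, 0]
3 nonzero rows, so the 4 vectors span a space of dimension 3.
Since 3 < 4, the vectors are linearly dependent.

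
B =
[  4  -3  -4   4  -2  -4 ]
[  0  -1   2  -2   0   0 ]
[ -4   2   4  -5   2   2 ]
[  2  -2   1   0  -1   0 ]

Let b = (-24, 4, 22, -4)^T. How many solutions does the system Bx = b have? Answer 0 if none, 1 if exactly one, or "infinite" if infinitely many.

infinite

Row reduce the augmented matrix [B | b].
R3 ← R3 + R1: [0, -1, 0, -1, 0, -2, -2]
R4 ← R4 − (1/2)·R1: [0, -1/2, 3, -2, 0, 2, 8]
R3 ← R3 − R2: [0, 0, -2, 1, 0, -2, -6]
R4 ← R4 − (1/2)·R2: [0, 0, 2, -1, 0, 2, 6]
R4 ← R4 + R3: [0, 0, 0, 0, 0, 0, 0]
The echelon form has 3 nonzero rows, and every pivot lies in the first 6 columns, so rank(B) = rank([B|b]) = 3.
The system is consistent.
rank = 3 < 6 unknowns, so there are infinitely many solutions.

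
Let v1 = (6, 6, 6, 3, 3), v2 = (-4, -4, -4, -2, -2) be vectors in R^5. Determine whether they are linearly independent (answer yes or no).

no

Form the matrix with these vectors as rows and row reduce.
R2 ← R2 + (2/3)·R1: [0, 0, 0, 0, 0]
1 nonzero row, so the 2 vectors span a space of dimension 1.
Since 1 < 2, the vectors are linearly dependent.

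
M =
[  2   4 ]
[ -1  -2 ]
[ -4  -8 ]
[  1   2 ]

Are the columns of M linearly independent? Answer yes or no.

no

Row reduce M to echelon form.
R2 ← R2 + (1/2)·R1: [0, 0]
R3 ← R3 + (2)·R1: [0, 0]
R4 ← R4 − (1/2)·R1: [0, 0]
1 pivot among 2 columns.
Only 1 < 2 pivot columns, so the columns are linearly dependent.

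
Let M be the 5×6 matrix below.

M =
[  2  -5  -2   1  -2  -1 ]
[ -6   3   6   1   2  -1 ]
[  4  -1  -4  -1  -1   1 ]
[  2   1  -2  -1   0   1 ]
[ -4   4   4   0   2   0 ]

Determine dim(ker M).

4

Row reduce to echelon form.
R2 ← R2 + (3)·R1: [0, -12, 0, 4, -4, -4]
R3 ← R3 − (2)·R1: [0, 9, 0, -3, 3, 3]
R4 ← R4 − R1: [0, 6, 0, -2, 2, 2]
R5 ← R5 + (2)·R1: [0, -6, 0, 2, -2, -2]
R3 ← R3 + (3/4)·R2: [0, 0, 0, 0, 0, 0]
R4 ← R4 + (1/2)·R2: [0, 0, 0, 0, 0, 0]
R5 ← R5 − (1/2)·R2: [0, 0, 0, 0, 0, 0]
2 nonzero rows, so rank(M) = 2.
M has 6 columns; by rank–nullity, nullity = 6 − 2 = 4.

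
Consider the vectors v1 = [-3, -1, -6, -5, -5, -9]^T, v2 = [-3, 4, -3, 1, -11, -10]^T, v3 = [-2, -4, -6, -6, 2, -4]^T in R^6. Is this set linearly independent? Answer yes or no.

yes

Form the matrix with these vectors as rows and row reduce.
R2 ← R2 − R1: [0, 5, 3, 6, -6, -1]
R3 ← R3 − (2/3)·R1: [0, -10/3, -2, -8/3, 16/3, 2]
R3 ← R3 + (2/3)·R2: [0, 0, 0, 4/3, 4/3, 4/3]
3 nonzero rows, so the 3 vectors span a space of dimension 3.
Since 3 = 3, the vectors are linearly independent.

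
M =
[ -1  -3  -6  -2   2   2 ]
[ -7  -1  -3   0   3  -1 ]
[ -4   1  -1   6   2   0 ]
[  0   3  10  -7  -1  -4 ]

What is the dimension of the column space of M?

4

Row reduce to echelon form.
R2 ← R2 − (7)·R1: [0, 20, 39, 14, -11, -15]
R3 ← R3 − (4)·R1: [0, 13, 23, 14, -6, -8]
R3 ← R3 − (13/20)·R2: [0, 0, -47/20, 49/10, 23/20, 7/4]
R4 ← R4 − (3/20)·R2: [0, 0, 83/20, -91/10, 13/20, -7/4]
R4 ← R4 + (83/47)·R3: [0, 0, 0, -21/47, 126/47, 63/47]
Echelon form has 4 nonzero rows, so rank(M) = 4.
The column space has dimension equal to the rank: 4.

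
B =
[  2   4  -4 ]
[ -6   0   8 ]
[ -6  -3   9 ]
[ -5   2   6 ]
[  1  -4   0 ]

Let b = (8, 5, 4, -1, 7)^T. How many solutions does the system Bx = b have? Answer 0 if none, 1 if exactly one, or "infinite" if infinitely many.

0

Row reduce the augmented matrix [B | b].
R2 ← R2 + (3)·R1: [0, 12, -4, 29]
R3 ← R3 + (3)·R1: [0, 9, -3, 28]
R4 ← R4 + (5/2)·R1: [0, 12, -4, 19]
R5 ← R5 − (1/2)·R1: [0, -6, 2, 3]
R3 ← R3 − (3/4)·R2: [0, 0, 0, 25/4]
R4 ← R4 − R2: [0, 0, 0, -10]
R5 ← R5 + (1/2)·R2: [0, 0, 0, 35/2]
R4 ← R4 + (8/5)·R3: [0, 0, 0, 0]
R5 ← R5 − (14/5)·R3: [0, 0, 0, 0]
The echelon form has 3 nonzero rows; the last pivot sits in the augmented column, so rank(B) = 2 but rank([B|b]) = 3.
Since the ranks differ, the system is inconsistent.
It has no solutions.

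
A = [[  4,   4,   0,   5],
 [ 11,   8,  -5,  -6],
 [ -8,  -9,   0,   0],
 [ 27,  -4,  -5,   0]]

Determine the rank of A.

4

Row reduce to echelon form.
R2 ← R2 − (11/4)·R1: [0, -3, -5, -79/4]
R3 ← R3 + (2)·R1: [0, -1, 0, 10]
R4 ← R4 − (27/4)·R1: [0, -31, -5, -135/4]
R3 ← R3 − (1/3)·R2: [0, 0, 5/3, 199/12]
R4 ← R4 − (31/3)·R2: [0, 0, 140/3, 511/3]
R4 ← R4 − (28)·R3: [0, 0, 0, -294]
Echelon form has 4 nonzero rows, so rank(A) = 4.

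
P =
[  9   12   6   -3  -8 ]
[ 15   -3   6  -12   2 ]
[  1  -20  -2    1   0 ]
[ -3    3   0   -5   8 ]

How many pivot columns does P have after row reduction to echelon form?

4

Row reduce to echelon form.
R2 ← R2 − (5/3)·R1: [0, -23, -4, -7, 46/3]
R3 ← R3 − (1/9)·R1: [0, -64/3, -8/3, 4/3, 8/9]
R4 ← R4 + (1/3)·R1: [0, 7, 2, -6, 16/3]
R3 ← R3 − (64/69)·R2: [0, 0, 24/23, 180/23, -40/3]
R4 ← R4 + (7/23)·R2: [0, 0, 18/23, -187/23, 10]
R4 ← R4 − (3/4)·R3: [0, 0, 0, -14, 20]
Echelon form has 4 nonzero rows, so rank(P) = 4.
Each nonzero row contributes one pivot column: 4 pivot columns.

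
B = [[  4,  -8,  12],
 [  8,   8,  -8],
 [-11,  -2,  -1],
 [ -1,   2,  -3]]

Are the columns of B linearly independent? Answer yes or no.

Row reduce B to echelon form.
R2 ← R2 − (2)·R1: [0, 24, -32]
R3 ← R3 + (11/4)·R1: [0, -24, 32]
R4 ← R4 + (1/4)·R1: [0, 0, 0]
R3 ← R3 + R2: [0, 0, 0]
2 pivots among 3 columns.
Only 2 < 3 pivot columns, so the columns are linearly dependent.

no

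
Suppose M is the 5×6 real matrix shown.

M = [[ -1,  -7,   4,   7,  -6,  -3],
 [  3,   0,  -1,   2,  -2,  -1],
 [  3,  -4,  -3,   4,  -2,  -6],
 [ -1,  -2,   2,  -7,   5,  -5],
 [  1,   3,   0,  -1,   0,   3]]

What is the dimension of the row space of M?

5

Row reduce to echelon form.
R2 ← R2 + (3)·R1: [0, -21, 11, 23, -20, -10]
R3 ← R3 + (3)·R1: [0, -25, 9, 25, -20, -15]
R4 ← R4 − R1: [0, 5, -2, -14, 11, -2]
R5 ← R5 + R1: [0, -4, 4, 6, -6, 0]
R3 ← R3 − (25/21)·R2: [0, 0, -86/21, -50/21, 80/21, -65/21]
R4 ← R4 + (5/21)·R2: [0, 0, 13/21, -179/21, 131/21, -92/21]
R5 ← R5 − (4/21)·R2: [0, 0, 40/21, 34/21, -46/21, 40/21]
R4 ← R4 + (13/86)·R3: [0, 0, 0, -382/43, 293/43, -417/86]
R5 ← R5 + (20/43)·R3: [0, 0, 0, 22/43, -18/43, 20/43]
R5 ← R5 + (11/191)·R4: [0, 0, 0, 0, -5/191, 71/382]
Echelon form has 5 nonzero rows, so rank(M) = 5.
The row space has dimension equal to the rank: 5.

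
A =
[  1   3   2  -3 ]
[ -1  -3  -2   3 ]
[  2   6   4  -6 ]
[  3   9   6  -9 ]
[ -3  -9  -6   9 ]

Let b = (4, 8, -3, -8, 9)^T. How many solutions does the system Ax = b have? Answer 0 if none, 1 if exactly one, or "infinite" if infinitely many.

Row reduce the augmented matrix [A | b].
R2 ← R2 + R1: [0, 0, 0, 0, 12]
R3 ← R3 − (2)·R1: [0, 0, 0, 0, -11]
R4 ← R4 − (3)·R1: [0, 0, 0, 0, -20]
R5 ← R5 + (3)·R1: [0, 0, 0, 0, 21]
R3 ← R3 + (11/12)·R2: [0, 0, 0, 0, 0]
R4 ← R4 + (5/3)·R2: [0, 0, 0, 0, 0]
R5 ← R5 − (7/4)·R2: [0, 0, 0, 0, 0]
The echelon form has 2 nonzero rows; the last pivot sits in the augmented column, so rank(A) = 1 but rank([A|b]) = 2.
Since the ranks differ, the system is inconsistent.
It has no solutions.

0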